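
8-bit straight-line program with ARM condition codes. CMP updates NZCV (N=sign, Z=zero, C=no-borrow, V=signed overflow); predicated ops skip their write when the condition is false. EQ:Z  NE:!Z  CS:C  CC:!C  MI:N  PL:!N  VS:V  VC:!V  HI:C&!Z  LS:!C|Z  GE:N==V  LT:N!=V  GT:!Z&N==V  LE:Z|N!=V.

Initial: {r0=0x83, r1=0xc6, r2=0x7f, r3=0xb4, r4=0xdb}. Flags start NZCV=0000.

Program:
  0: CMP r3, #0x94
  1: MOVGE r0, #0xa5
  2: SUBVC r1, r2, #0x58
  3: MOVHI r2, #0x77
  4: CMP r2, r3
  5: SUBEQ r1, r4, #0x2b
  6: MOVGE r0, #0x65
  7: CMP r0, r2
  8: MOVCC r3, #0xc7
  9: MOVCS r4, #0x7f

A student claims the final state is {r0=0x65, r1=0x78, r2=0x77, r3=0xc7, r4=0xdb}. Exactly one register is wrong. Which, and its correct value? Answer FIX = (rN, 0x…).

FIX = (r1, 0x27)

[0] flags=0010 → (cmp)
[1] flags=0010 GE?T → r0=0xa5
[2] flags=0010 VC?T → r1=0x27
[3] flags=0010 HI?T → r2=0x77
[4] flags=1001 → (cmp)
[5] flags=1001 EQ?F → skip
[6] flags=1001 GE?T → r0=0x65
[7] flags=1000 → (cmp)
[8] flags=1000 CC?T → r3=0xc7
[9] flags=1000 CS?F → skip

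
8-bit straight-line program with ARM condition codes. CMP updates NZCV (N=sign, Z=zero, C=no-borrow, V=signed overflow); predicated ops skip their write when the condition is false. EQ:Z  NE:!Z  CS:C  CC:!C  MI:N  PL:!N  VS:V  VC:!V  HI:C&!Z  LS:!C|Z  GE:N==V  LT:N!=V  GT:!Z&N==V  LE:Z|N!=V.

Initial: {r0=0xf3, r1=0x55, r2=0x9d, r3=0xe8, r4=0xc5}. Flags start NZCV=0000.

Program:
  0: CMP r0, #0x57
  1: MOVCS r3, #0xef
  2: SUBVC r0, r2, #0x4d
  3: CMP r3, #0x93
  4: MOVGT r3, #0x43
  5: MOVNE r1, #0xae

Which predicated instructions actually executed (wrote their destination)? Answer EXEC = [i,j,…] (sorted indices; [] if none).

0: ✓ CMP  NZCV=1010
1: ✓ MOVCS  r3←0xef
2: ✓ SUBVC  r0←0x50
3: ✓ CMP  NZCV=0010
4: ✓ MOVGT  r3←0x43
5: ✓ MOVNE  r1←0xae

EXEC = [1,2,4,5]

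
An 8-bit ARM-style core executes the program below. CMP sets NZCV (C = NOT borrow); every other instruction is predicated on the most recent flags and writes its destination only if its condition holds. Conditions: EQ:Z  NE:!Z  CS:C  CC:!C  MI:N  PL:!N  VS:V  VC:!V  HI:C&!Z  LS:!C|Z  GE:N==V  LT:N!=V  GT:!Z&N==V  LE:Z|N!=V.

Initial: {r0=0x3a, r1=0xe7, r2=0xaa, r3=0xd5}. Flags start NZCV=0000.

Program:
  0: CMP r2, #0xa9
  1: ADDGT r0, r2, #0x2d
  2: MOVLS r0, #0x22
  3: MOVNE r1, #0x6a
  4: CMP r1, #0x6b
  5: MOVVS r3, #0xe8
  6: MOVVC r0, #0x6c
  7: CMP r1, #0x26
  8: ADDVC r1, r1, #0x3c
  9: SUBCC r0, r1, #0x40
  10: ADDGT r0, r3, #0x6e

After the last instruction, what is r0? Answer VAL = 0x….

0: ✓ CMP  NZCV=0010
1: ✓ ADDGT  r0←0xd7
2: · MOVLS
3: ✓ MOVNE  r1←0x6a
4: ✓ CMP  NZCV=1000
5: · MOVVS
6: ✓ MOVVC  r0←0x6c
7: ✓ CMP  NZCV=0010
8: ✓ ADDVC  r1←0xa6
9: · SUBCC
10: ✓ ADDGT  r0←0x43

VAL = 0x43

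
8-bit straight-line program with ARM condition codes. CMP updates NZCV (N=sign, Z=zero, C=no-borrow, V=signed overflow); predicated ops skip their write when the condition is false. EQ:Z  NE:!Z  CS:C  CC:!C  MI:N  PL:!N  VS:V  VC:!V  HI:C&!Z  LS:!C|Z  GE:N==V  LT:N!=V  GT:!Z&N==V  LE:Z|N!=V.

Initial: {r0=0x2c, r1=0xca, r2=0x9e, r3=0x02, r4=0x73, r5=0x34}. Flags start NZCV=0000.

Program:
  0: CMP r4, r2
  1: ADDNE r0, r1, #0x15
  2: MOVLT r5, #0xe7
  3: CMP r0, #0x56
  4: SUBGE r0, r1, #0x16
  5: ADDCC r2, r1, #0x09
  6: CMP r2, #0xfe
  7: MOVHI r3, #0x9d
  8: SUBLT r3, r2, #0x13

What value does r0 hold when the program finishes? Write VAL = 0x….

[0] flags=1001 → (cmp)
[1] flags=1001 NE?T → r0=0xdf
[2] flags=1001 LT?F → skip
[3] flags=1010 → (cmp)
[4] flags=1010 GE?F → skip
[5] flags=1010 CC?F → skip
[6] flags=1000 → (cmp)
[7] flags=1000 HI?F → skip
[8] flags=1000 LT?T → r3=0x8b

VAL = 0xdf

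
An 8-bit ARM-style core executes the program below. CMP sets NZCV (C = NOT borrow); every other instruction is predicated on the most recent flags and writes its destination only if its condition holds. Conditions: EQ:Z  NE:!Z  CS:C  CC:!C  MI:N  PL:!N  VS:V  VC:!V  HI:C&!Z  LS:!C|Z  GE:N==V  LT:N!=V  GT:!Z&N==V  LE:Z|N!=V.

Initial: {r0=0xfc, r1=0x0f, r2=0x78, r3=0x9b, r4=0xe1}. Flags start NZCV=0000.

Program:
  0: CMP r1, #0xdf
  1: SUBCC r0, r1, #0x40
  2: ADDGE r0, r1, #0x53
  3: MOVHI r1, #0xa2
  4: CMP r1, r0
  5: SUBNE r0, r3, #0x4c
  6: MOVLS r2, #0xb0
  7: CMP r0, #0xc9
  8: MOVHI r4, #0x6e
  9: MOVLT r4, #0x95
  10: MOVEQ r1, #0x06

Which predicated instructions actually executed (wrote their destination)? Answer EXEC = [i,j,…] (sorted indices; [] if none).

[0] flags=0000 → (cmp)
[1] flags=0000 CC?T → r0=0xcf
[2] flags=0000 GE?T → r0=0x62
[3] flags=0000 HI?F → skip
[4] flags=1000 → (cmp)
[5] flags=1000 NE?T → r0=0x4f
[6] flags=1000 LS?T → r2=0xb0
[7] flags=1001 → (cmp)
[8] flags=1001 HI?F → skip
[9] flags=1001 LT?F → skip
[10] flags=1001 EQ?F → skip

EXEC = [1,2,5,6]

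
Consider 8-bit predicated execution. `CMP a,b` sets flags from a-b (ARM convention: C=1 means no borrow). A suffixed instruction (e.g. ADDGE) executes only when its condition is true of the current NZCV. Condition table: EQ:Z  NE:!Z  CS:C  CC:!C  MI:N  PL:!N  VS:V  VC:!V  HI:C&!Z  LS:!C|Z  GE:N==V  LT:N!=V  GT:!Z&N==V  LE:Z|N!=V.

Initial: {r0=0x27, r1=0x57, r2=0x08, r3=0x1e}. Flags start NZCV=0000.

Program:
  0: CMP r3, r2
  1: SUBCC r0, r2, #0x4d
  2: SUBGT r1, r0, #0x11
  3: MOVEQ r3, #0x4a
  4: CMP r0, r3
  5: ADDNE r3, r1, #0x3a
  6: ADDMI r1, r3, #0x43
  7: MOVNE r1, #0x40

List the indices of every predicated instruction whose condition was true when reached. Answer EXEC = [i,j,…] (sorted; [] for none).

EXEC = [2,5,7]

[0] flags=0010 → (cmp)
[1] flags=0010 CC?F → skip
[2] flags=0010 GT?T → r1=0x16
[3] flags=0010 EQ?F → skip
[4] flags=0010 → (cmp)
[5] flags=0010 NE?T → r3=0x50
[6] flags=0010 MI?F → skip
[7] flags=0010 NE?T → r1=0x40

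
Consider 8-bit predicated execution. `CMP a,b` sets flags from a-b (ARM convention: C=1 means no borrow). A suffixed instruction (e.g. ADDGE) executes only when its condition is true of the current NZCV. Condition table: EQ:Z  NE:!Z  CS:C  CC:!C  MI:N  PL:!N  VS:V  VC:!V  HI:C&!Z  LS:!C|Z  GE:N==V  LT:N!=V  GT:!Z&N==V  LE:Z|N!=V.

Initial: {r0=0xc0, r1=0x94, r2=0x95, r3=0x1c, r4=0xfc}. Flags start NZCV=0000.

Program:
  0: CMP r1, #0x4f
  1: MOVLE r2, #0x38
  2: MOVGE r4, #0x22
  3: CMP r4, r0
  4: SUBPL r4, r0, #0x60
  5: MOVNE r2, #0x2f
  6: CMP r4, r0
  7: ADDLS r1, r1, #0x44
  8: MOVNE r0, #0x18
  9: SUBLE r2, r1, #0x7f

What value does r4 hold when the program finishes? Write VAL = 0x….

VAL = 0x60

0: ✓ CMP  NZCV=0011
1: ✓ MOVLE  r2←0x38
2: · MOVGE
3: ✓ CMP  NZCV=0010
4: ✓ SUBPL  r4←0x60
5: ✓ MOVNE  r2←0x2f
6: ✓ CMP  NZCV=1001
7: ✓ ADDLS  r1←0xd8
8: ✓ MOVNE  r0←0x18
9: · SUBLE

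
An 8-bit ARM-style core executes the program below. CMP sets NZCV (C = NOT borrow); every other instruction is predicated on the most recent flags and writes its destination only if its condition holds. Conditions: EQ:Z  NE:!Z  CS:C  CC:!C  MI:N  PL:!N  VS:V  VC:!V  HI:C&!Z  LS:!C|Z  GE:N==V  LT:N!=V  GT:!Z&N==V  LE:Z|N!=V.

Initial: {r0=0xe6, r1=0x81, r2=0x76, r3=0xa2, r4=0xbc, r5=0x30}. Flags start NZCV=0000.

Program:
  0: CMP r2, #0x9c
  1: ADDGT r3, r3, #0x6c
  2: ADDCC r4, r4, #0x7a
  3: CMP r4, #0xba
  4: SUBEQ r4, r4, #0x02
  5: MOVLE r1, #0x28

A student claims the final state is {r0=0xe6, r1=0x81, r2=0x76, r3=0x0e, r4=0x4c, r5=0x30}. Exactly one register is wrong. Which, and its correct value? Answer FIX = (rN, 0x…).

FIX = (r4, 0x36)

0: ✓ CMP  NZCV=1001
1: ✓ ADDGT  r3←0x0e
2: ✓ ADDCC  r4←0x36
3: ✓ CMP  NZCV=0000
4: · SUBEQ
5: · MOVLE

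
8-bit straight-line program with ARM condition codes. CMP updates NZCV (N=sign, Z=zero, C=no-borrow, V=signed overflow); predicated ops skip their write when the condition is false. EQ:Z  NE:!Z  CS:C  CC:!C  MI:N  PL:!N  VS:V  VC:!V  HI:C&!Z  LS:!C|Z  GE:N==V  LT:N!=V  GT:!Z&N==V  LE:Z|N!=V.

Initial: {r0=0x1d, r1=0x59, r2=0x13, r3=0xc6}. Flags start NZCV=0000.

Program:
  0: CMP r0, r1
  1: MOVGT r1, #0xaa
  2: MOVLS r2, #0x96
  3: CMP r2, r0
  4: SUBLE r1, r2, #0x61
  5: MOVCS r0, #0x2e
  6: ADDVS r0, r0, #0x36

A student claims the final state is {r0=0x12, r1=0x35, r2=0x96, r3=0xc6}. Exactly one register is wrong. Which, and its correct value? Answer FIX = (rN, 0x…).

0: ✓ CMP  NZCV=1000
1: · MOVGT
2: ✓ MOVLS  r2←0x96
3: ✓ CMP  NZCV=0011
4: ✓ SUBLE  r1←0x35
5: ✓ MOVCS  r0←0x2e
6: ✓ ADDVS  r0←0x64

FIX = (r0, 0x64)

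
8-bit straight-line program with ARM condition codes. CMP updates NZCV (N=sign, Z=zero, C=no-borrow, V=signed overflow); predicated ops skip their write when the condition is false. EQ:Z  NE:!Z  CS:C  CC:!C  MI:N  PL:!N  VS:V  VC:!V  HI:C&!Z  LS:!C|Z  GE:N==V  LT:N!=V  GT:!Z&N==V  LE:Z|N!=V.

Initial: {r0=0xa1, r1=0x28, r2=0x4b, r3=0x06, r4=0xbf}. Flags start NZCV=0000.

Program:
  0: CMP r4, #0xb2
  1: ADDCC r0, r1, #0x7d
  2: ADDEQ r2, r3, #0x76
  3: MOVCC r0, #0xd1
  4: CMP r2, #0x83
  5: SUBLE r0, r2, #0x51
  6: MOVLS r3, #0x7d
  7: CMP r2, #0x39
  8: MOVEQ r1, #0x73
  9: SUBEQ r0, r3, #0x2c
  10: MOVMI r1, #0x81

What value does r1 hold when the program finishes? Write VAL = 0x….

[0] flags=0010 → (cmp)
[1] flags=0010 CC?F → skip
[2] flags=0010 EQ?F → skip
[3] flags=0010 CC?F → skip
[4] flags=1001 → (cmp)
[5] flags=1001 LE?F → skip
[6] flags=1001 LS?T → r3=0x7d
[7] flags=0010 → (cmp)
[8] flags=0010 EQ?F → skip
[9] flags=0010 EQ?F → skip
[10] flags=0010 MI?F → skip

VAL = 0x28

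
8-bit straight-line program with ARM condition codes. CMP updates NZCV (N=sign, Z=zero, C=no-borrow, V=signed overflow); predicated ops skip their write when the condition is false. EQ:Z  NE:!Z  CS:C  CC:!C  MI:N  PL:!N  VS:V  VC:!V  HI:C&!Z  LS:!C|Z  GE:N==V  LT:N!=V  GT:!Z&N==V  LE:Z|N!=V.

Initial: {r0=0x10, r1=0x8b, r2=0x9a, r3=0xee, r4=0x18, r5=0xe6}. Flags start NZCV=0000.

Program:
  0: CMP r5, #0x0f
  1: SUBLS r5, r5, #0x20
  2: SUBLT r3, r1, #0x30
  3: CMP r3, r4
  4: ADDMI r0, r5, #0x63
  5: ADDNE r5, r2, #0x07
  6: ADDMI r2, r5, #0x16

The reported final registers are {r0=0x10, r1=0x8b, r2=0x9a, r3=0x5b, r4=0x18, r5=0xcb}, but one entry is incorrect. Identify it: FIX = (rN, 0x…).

FIX = (r5, 0xa1)

[0] flags=1010 → (cmp)
[1] flags=1010 LS?F → skip
[2] flags=1010 LT?T → r3=0x5b
[3] flags=0010 → (cmp)
[4] flags=0010 MI?F → skip
[5] flags=0010 NE?T → r5=0xa1
[6] flags=0010 MI?F → skip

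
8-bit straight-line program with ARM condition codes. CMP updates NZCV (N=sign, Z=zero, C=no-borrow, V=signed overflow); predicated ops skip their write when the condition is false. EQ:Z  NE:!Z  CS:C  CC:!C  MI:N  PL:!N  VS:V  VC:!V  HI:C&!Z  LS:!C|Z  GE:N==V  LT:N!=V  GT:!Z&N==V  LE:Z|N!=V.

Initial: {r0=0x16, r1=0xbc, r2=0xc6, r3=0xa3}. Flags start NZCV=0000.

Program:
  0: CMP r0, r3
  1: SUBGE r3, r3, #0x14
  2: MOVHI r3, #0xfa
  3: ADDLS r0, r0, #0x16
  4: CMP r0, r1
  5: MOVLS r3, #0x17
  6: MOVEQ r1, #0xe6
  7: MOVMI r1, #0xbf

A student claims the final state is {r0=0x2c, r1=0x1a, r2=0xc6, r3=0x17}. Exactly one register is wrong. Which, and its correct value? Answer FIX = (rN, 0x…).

[0] flags=0000 → (cmp)
[1] flags=0000 GE?T → r3=0x8f
[2] flags=0000 HI?F → skip
[3] flags=0000 LS?T → r0=0x2c
[4] flags=0000 → (cmp)
[5] flags=0000 LS?T → r3=0x17
[6] flags=0000 EQ?F → skip
[7] flags=0000 MI?F → skip

FIX = (r1, 0xbc)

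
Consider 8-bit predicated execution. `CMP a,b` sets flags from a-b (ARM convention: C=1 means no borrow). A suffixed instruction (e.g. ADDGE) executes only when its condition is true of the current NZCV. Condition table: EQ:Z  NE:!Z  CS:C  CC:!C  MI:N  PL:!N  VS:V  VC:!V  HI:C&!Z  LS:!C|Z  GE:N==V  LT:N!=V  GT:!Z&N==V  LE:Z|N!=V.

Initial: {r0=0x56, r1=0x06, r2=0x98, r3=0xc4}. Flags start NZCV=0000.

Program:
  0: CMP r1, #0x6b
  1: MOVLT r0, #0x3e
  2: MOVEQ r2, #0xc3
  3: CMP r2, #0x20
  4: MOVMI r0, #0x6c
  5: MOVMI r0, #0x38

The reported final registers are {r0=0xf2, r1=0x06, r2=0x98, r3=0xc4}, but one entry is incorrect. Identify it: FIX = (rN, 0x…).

[0] flags=1000 → (cmp)
[1] flags=1000 LT?T → r0=0x3e
[2] flags=1000 EQ?F → skip
[3] flags=0011 → (cmp)
[4] flags=0011 MI?F → skip
[5] flags=0011 MI?F → skip

FIX = (r0, 0x3e)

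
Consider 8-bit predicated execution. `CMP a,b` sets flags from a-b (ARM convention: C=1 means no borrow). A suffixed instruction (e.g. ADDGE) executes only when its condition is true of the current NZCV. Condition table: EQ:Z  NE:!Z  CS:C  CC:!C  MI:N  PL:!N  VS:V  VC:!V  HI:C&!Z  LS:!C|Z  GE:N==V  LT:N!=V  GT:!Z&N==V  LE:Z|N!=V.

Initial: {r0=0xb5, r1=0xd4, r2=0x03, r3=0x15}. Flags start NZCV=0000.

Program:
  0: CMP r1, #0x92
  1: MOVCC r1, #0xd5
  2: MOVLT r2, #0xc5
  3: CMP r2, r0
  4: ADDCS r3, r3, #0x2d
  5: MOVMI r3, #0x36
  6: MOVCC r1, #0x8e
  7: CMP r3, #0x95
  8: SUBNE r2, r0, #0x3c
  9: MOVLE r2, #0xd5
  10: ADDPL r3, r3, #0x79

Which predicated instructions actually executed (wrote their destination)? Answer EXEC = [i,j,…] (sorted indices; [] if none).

EXEC = [6,8]

0: ✓ CMP  NZCV=0010
1: · MOVCC
2: · MOVLT
3: ✓ CMP  NZCV=0000
4: · ADDCS
5: · MOVMI
6: ✓ MOVCC  r1←0x8e
7: ✓ CMP  NZCV=1001
8: ✓ SUBNE  r2←0x79
9: · MOVLE
10: · ADDPL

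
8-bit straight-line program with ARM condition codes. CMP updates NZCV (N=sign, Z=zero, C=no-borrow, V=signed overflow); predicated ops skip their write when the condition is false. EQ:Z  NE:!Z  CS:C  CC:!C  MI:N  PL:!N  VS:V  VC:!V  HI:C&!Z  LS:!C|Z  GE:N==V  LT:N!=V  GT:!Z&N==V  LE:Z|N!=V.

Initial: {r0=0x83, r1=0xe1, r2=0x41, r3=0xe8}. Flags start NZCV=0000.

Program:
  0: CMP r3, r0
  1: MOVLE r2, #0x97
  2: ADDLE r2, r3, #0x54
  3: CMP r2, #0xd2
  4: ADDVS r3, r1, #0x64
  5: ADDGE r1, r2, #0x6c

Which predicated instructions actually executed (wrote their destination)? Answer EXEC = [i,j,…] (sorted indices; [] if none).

EXEC = [5]

[0] flags=0010 → (cmp)
[1] flags=0010 LE?F → skip
[2] flags=0010 LE?F → skip
[3] flags=0000 → (cmp)
[4] flags=0000 VS?F → skip
[5] flags=0000 GE?T → r1=0xad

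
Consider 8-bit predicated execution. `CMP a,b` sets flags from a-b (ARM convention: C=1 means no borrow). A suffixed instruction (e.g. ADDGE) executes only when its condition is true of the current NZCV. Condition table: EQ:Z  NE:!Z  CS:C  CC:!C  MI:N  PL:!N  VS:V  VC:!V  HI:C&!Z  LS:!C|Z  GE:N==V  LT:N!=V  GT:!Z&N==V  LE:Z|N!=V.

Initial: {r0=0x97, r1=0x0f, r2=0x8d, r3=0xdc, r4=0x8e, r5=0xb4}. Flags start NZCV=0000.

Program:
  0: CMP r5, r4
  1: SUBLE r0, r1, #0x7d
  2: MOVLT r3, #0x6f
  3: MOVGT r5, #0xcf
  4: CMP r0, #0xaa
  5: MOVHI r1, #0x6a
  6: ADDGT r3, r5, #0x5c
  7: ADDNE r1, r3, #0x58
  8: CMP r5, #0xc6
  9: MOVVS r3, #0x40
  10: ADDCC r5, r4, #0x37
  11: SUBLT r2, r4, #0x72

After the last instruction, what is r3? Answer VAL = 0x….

0: ✓ CMP  NZCV=0010
1: · SUBLE
2: · MOVLT
3: ✓ MOVGT  r5←0xcf
4: ✓ CMP  NZCV=1000
5: · MOVHI
6: · ADDGT
7: ✓ ADDNE  r1←0x34
8: ✓ CMP  NZCV=0010
9: · MOVVS
10: · ADDCC
11: · SUBLT

VAL = 0xdc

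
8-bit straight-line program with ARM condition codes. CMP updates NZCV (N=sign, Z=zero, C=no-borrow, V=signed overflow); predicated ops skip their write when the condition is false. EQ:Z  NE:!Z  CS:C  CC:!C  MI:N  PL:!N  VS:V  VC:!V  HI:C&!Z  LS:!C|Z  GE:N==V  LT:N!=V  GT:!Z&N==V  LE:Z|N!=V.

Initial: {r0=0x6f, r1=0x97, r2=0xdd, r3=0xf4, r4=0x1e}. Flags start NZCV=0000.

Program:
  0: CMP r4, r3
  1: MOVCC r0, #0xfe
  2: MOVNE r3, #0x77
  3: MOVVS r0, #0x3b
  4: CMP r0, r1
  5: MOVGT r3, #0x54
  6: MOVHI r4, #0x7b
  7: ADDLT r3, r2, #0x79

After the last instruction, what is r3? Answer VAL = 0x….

0: ✓ CMP  NZCV=0000
1: ✓ MOVCC  r0←0xfe
2: ✓ MOVNE  r3←0x77
3: · MOVVS
4: ✓ CMP  NZCV=0010
5: ✓ MOVGT  r3←0x54
6: ✓ MOVHI  r4←0x7b
7: · ADDLT

VAL = 0x54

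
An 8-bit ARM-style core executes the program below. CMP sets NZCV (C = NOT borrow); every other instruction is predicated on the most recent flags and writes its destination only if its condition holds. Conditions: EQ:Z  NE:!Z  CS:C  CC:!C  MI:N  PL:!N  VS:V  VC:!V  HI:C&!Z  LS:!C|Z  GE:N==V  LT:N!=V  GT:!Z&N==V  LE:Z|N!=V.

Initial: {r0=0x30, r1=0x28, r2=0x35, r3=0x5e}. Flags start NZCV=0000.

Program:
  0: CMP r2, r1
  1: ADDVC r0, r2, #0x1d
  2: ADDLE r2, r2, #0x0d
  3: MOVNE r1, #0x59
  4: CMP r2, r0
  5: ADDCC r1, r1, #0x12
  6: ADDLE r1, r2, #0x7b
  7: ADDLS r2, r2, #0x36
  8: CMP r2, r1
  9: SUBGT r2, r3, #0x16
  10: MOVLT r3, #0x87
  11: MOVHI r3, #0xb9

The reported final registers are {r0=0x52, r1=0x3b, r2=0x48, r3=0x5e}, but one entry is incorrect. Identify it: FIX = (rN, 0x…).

[0] flags=0010 → (cmp)
[1] flags=0010 VC?T → r0=0x52
[2] flags=0010 LE?F → skip
[3] flags=0010 NE?T → r1=0x59
[4] flags=1000 → (cmp)
[5] flags=1000 CC?T → r1=0x6b
[6] flags=1000 LE?T → r1=0xb0
[7] flags=1000 LS?T → r2=0x6b
[8] flags=1001 → (cmp)
[9] flags=1001 GT?T → r2=0x48
[10] flags=1001 LT?F → skip
[11] flags=1001 HI?F → skip

FIX = (r1, 0xb0)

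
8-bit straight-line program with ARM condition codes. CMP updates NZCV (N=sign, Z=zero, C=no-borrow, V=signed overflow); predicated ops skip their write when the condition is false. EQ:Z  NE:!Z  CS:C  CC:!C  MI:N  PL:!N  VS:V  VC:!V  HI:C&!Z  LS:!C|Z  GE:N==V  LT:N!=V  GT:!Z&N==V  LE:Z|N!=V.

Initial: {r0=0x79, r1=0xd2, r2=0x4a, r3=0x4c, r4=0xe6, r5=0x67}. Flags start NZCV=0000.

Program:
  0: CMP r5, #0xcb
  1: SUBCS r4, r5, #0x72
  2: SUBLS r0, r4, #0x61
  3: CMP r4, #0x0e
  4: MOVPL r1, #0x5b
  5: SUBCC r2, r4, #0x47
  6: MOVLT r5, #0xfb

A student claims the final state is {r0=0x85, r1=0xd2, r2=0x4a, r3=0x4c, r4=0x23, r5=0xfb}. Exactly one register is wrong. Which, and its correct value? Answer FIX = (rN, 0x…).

0: ✓ CMP  NZCV=1001
1: · SUBCS
2: ✓ SUBLS  r0←0x85
3: ✓ CMP  NZCV=1010
4: · MOVPL
5: · SUBCC
6: ✓ MOVLT  r5←0xfb

FIX = (r4, 0xe6)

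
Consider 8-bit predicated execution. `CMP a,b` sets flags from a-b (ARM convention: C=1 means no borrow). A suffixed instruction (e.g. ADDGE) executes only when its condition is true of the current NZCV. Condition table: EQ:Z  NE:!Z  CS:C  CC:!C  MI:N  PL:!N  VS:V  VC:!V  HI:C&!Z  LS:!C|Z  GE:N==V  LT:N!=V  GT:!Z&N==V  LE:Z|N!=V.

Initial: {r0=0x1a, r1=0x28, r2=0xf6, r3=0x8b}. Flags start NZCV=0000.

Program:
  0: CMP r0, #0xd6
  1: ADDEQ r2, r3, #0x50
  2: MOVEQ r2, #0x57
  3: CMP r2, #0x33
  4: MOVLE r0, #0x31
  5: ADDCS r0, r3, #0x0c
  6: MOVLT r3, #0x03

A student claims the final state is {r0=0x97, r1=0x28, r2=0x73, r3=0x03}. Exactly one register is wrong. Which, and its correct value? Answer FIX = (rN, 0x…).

FIX = (r2, 0xf6)

0: ✓ CMP  NZCV=0000
1: · ADDEQ
2: · MOVEQ
3: ✓ CMP  NZCV=1010
4: ✓ MOVLE  r0←0x31
5: ✓ ADDCS  r0←0x97
6: ✓ MOVLT  r3←0x03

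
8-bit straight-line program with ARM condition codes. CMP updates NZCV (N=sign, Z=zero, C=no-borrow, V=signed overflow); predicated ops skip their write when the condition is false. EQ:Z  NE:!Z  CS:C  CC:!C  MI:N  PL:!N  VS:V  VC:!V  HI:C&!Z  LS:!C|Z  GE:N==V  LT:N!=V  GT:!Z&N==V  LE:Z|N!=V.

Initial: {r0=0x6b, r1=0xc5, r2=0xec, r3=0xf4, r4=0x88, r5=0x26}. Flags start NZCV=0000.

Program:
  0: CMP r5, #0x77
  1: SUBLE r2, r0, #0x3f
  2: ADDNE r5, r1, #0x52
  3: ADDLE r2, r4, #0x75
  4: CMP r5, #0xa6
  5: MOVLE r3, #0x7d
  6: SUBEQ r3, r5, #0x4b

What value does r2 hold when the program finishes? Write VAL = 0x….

VAL = 0xfd

[0] flags=1000 → (cmp)
[1] flags=1000 LE?T → r2=0x2c
[2] flags=1000 NE?T → r5=0x17
[3] flags=1000 LE?T → r2=0xfd
[4] flags=0000 → (cmp)
[5] flags=0000 LE?F → skip
[6] flags=0000 EQ?F → skip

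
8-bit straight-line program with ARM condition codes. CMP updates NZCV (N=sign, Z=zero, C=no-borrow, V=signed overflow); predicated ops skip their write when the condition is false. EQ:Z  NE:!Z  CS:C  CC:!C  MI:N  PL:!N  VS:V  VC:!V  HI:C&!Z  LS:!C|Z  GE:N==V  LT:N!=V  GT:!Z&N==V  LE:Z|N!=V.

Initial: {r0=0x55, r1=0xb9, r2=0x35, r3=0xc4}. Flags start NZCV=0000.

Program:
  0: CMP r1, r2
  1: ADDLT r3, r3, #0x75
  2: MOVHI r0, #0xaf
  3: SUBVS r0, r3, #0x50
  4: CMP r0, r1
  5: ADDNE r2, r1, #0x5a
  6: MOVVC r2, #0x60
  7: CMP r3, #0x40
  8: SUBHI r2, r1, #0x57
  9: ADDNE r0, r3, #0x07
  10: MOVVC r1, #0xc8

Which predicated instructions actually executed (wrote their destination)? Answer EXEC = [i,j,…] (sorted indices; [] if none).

EXEC = [1,2,5,6,9,10]

0: ✓ CMP  NZCV=1010
1: ✓ ADDLT  r3←0x39
2: ✓ MOVHI  r0←0xaf
3: · SUBVS
4: ✓ CMP  NZCV=1000
5: ✓ ADDNE  r2←0x13
6: ✓ MOVVC  r2←0x60
7: ✓ CMP  NZCV=1000
8: · SUBHI
9: ✓ ADDNE  r0←0x40
10: ✓ MOVVC  r1←0xc8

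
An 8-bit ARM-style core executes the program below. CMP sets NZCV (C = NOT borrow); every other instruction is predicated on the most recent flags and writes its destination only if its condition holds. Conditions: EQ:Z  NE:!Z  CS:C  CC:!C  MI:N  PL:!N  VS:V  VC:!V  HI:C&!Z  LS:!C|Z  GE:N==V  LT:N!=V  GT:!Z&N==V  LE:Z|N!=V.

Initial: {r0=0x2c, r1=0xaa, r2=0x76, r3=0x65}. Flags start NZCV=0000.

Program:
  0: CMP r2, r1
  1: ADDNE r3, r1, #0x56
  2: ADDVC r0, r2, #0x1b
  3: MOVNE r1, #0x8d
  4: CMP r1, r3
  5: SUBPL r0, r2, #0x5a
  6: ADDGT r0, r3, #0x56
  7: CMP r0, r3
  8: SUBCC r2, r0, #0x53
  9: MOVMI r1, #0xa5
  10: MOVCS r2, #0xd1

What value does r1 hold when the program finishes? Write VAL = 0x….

VAL = 0x8d

0: ✓ CMP  NZCV=1001
1: ✓ ADDNE  r3←0x00
2: · ADDVC
3: ✓ MOVNE  r1←0x8d
4: ✓ CMP  NZCV=1010
5: · SUBPL
6: · ADDGT
7: ✓ CMP  NZCV=0010
8: · SUBCC
9: · MOVMI
10: ✓ MOVCS  r2←0xd1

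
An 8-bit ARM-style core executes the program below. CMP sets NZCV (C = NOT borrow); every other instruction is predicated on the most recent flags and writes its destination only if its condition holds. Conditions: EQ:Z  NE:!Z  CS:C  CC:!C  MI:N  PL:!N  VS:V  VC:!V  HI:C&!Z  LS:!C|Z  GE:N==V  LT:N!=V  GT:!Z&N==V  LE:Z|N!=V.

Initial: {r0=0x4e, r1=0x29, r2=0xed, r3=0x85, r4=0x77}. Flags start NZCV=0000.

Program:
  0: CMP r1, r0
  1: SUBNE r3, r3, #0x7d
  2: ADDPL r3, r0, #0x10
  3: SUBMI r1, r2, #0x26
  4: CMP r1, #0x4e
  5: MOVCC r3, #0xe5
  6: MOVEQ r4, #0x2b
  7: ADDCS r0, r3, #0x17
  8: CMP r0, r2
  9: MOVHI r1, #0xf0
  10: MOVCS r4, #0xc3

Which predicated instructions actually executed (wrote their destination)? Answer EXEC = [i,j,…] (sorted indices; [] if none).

EXEC = [1,3,7]

[0] flags=1000 → (cmp)
[1] flags=1000 NE?T → r3=0x08
[2] flags=1000 PL?F → skip
[3] flags=1000 MI?T → r1=0xc7
[4] flags=0011 → (cmp)
[5] flags=0011 CC?F → skip
[6] flags=0011 EQ?F → skip
[7] flags=0011 CS?T → r0=0x1f
[8] flags=0000 → (cmp)
[9] flags=0000 HI?F → skip
[10] flags=0000 CS?F → skip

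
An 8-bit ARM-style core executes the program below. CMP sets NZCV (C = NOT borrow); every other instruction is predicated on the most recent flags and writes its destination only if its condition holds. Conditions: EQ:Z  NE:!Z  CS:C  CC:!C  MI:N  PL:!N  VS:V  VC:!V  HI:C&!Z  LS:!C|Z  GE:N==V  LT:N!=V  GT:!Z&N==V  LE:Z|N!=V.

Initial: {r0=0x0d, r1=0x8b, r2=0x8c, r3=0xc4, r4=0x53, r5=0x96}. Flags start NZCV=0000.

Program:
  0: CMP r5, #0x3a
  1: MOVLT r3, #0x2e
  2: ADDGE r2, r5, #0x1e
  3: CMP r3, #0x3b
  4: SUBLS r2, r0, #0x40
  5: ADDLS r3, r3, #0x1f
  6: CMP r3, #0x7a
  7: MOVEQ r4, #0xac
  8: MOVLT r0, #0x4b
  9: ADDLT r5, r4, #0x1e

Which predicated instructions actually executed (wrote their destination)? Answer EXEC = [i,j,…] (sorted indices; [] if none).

EXEC = [1,4,5,8,9]

[0] flags=0011 → (cmp)
[1] flags=0011 LT?T → r3=0x2e
[2] flags=0011 GE?F → skip
[3] flags=1000 → (cmp)
[4] flags=1000 LS?T → r2=0xcd
[5] flags=1000 LS?T → r3=0x4d
[6] flags=1000 → (cmp)
[7] flags=1000 EQ?F → skip
[8] flags=1000 LT?T → r0=0x4b
[9] flags=1000 LT?T → r5=0x71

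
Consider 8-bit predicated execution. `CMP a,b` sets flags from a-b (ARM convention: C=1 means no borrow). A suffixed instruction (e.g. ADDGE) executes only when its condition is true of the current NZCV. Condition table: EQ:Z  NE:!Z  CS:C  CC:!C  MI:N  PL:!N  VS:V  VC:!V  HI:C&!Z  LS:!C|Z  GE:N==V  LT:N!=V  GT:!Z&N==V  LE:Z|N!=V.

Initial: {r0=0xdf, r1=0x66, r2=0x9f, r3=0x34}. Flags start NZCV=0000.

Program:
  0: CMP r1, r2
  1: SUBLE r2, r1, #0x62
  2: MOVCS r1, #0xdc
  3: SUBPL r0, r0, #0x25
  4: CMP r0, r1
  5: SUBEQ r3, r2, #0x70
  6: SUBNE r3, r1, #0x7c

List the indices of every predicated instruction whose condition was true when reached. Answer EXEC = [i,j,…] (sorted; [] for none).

0: ✓ CMP  NZCV=1001
1: · SUBLE
2: · MOVCS
3: · SUBPL
4: ✓ CMP  NZCV=0011
5: · SUBEQ
6: ✓ SUBNE  r3←0xea

EXEC = [6]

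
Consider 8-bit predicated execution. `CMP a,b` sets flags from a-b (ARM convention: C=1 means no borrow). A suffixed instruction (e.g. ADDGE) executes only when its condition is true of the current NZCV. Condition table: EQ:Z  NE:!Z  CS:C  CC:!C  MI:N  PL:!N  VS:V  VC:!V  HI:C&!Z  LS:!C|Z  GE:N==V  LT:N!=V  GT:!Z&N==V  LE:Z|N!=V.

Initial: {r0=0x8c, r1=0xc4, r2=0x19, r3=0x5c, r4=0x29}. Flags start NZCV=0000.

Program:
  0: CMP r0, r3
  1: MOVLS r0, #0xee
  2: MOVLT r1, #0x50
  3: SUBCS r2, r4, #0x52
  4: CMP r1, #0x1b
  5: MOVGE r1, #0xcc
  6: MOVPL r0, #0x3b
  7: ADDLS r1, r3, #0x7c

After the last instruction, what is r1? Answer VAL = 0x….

[0] flags=0011 → (cmp)
[1] flags=0011 LS?F → skip
[2] flags=0011 LT?T → r1=0x50
[3] flags=0011 CS?T → r2=0xd7
[4] flags=0010 → (cmp)
[5] flags=0010 GE?T → r1=0xcc
[6] flags=0010 PL?T → r0=0x3b
[7] flags=0010 LS?F → skip

VAL = 0xcc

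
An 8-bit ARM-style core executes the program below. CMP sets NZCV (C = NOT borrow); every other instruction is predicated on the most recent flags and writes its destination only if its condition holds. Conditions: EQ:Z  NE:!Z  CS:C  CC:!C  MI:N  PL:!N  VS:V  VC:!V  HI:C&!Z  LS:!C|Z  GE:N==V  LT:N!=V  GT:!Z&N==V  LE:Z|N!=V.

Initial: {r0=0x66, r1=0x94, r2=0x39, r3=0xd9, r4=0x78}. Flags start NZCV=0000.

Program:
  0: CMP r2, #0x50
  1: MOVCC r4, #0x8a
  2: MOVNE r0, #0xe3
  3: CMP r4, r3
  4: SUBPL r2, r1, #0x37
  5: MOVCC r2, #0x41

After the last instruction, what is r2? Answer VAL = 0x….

VAL = 0x41

[0] flags=1000 → (cmp)
[1] flags=1000 CC?T → r4=0x8a
[2] flags=1000 NE?T → r0=0xe3
[3] flags=1000 → (cmp)
[4] flags=1000 PL?F → skip
[5] flags=1000 CC?T → r2=0x41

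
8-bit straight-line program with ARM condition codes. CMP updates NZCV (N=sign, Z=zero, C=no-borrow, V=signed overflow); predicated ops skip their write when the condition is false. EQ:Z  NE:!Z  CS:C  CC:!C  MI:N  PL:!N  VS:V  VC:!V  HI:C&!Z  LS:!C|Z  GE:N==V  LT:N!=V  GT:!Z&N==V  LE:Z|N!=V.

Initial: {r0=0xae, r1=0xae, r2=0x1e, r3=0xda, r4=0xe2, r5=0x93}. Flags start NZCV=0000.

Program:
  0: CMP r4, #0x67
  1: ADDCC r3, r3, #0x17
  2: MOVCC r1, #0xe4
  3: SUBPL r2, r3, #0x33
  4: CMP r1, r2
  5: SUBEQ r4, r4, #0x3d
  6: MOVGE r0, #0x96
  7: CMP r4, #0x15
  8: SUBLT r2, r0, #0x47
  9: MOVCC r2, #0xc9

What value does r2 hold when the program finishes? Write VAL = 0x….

VAL = 0x4f

0: ✓ CMP  NZCV=0011
1: · ADDCC
2: · MOVCC
3: ✓ SUBPL  r2←0xa7
4: ✓ CMP  NZCV=0010
5: · SUBEQ
6: ✓ MOVGE  r0←0x96
7: ✓ CMP  NZCV=1010
8: ✓ SUBLT  r2←0x4f
9: · MOVCC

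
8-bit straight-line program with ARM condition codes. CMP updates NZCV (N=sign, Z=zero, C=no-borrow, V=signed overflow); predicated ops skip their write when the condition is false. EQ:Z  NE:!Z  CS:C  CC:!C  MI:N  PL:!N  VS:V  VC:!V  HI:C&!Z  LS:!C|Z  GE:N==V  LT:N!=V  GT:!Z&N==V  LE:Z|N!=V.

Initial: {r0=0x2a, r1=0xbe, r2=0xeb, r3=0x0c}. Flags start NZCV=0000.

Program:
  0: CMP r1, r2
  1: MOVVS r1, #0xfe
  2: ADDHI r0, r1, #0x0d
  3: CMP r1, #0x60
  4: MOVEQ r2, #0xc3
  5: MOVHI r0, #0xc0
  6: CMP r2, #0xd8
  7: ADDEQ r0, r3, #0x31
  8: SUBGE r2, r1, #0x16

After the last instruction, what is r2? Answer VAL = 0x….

VAL = 0xa8

[0] flags=1000 → (cmp)
[1] flags=1000 VS?F → skip
[2] flags=1000 HI?F → skip
[3] flags=0011 → (cmp)
[4] flags=0011 EQ?F → skip
[5] flags=0011 HI?T → r0=0xc0
[6] flags=0010 → (cmp)
[7] flags=0010 EQ?F → skip
[8] flags=0010 GE?T → r2=0xa8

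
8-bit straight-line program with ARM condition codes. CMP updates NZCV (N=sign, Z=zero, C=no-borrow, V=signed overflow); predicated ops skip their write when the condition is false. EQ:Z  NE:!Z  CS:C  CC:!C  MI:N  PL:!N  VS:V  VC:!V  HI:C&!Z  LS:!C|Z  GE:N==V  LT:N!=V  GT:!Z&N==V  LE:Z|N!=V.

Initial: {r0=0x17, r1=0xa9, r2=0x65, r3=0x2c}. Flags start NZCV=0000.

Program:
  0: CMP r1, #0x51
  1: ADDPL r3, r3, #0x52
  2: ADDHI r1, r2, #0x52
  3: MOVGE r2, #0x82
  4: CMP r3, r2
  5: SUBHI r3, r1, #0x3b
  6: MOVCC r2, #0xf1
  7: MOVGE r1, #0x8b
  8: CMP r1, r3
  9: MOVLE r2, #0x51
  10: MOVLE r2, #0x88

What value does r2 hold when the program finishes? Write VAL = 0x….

VAL = 0x88

[0] flags=0011 → (cmp)
[1] flags=0011 PL?T → r3=0x7e
[2] flags=0011 HI?T → r1=0xb7
[3] flags=0011 GE?F → skip
[4] flags=0010 → (cmp)
[5] flags=0010 HI?T → r3=0x7c
[6] flags=0010 CC?F → skip
[7] flags=0010 GE?T → r1=0x8b
[8] flags=0011 → (cmp)
[9] flags=0011 LE?T → r2=0x51
[10] flags=0011 LE?T → r2=0x88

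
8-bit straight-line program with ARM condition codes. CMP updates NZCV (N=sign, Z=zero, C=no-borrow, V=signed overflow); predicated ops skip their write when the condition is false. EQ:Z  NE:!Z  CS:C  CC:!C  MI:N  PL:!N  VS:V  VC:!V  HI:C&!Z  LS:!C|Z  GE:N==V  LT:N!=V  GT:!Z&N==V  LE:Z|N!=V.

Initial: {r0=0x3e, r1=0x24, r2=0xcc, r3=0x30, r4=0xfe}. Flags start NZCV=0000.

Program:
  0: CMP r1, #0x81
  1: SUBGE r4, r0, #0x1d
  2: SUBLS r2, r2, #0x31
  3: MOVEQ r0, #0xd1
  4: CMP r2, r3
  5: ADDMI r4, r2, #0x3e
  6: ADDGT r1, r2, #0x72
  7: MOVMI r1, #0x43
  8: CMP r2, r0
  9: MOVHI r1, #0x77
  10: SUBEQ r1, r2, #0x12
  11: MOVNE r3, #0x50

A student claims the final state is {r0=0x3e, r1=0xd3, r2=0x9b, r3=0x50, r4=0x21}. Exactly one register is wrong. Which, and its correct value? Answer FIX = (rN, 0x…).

0: ✓ CMP  NZCV=1001
1: ✓ SUBGE  r4←0x21
2: ✓ SUBLS  r2←0x9b
3: · MOVEQ
4: ✓ CMP  NZCV=0011
5: · ADDMI
6: · ADDGT
7: · MOVMI
8: ✓ CMP  NZCV=0011
9: ✓ MOVHI  r1←0x77
10: · SUBEQ
11: ✓ MOVNE  r3←0x50

FIX = (r1, 0x77)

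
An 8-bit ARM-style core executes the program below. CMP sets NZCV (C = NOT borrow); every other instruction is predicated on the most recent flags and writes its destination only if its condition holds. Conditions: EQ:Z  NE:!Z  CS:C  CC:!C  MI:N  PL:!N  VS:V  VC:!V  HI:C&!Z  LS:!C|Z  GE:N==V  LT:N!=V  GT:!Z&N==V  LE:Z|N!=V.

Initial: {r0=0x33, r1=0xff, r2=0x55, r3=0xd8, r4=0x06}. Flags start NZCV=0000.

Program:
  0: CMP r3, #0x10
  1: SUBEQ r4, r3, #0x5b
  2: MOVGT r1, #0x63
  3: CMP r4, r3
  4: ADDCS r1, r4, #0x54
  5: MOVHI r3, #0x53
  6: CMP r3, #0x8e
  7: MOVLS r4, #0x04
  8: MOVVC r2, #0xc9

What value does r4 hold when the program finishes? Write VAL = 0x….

0: ✓ CMP  NZCV=1010
1: · SUBEQ
2: · MOVGT
3: ✓ CMP  NZCV=0000
4: · ADDCS
5: · MOVHI
6: ✓ CMP  NZCV=0010
7: · MOVLS
8: ✓ MOVVC  r2←0xc9

VAL = 0x06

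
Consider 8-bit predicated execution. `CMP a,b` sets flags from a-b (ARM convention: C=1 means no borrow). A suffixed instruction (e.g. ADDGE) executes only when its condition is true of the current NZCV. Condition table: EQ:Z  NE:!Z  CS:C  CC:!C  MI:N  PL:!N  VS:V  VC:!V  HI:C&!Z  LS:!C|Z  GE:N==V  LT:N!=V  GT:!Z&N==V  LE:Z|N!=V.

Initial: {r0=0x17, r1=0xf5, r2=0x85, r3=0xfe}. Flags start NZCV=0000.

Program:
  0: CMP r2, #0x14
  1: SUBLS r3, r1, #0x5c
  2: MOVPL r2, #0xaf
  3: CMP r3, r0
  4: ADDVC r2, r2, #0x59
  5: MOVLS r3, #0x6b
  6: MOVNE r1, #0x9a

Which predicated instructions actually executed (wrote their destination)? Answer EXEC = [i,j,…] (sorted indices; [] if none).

EXEC = [2,4,6]

0: ✓ CMP  NZCV=0011
1: · SUBLS
2: ✓ MOVPL  r2←0xaf
3: ✓ CMP  NZCV=1010
4: ✓ ADDVC  r2←0x08
5: · MOVLS
6: ✓ MOVNE  r1←0x9a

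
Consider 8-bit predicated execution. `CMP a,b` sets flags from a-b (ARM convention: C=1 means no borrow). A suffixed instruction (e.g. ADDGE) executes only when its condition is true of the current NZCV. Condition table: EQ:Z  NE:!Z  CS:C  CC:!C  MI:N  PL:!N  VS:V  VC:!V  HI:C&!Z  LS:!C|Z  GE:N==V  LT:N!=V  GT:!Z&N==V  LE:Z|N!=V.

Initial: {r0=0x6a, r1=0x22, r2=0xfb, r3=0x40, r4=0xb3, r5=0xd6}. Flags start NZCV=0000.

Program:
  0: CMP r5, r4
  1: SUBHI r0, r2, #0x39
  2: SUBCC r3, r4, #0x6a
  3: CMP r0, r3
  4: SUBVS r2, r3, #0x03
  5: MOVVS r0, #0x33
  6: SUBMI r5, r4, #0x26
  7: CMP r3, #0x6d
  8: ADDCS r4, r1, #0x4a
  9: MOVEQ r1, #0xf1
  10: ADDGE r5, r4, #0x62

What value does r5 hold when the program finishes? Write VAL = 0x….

0: ✓ CMP  NZCV=0010
1: ✓ SUBHI  r0←0xc2
2: · SUBCC
3: ✓ CMP  NZCV=1010
4: · SUBVS
5: · MOVVS
6: ✓ SUBMI  r5←0x8d
7: ✓ CMP  NZCV=1000
8: · ADDCS
9: · MOVEQ
10: · ADDGE

VAL = 0x8d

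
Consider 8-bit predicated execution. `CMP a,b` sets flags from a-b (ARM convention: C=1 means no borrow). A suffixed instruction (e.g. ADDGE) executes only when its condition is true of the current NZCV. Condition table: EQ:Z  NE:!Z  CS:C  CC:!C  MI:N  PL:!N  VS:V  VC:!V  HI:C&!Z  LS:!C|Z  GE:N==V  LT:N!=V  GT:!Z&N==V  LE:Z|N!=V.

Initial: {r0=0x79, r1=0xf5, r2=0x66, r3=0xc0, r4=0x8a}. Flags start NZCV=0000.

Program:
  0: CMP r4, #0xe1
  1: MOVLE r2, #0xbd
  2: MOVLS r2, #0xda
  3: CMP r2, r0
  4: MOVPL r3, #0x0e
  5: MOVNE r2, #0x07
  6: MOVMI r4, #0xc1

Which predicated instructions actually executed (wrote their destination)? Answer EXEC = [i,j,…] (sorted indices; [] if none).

EXEC = [1,2,4,5]

[0] flags=1000 → (cmp)
[1] flags=1000 LE?T → r2=0xbd
[2] flags=1000 LS?T → r2=0xda
[3] flags=0011 → (cmp)
[4] flags=0011 PL?T → r3=0x0e
[5] flags=0011 NE?T → r2=0x07
[6] flags=0011 MI?F → skip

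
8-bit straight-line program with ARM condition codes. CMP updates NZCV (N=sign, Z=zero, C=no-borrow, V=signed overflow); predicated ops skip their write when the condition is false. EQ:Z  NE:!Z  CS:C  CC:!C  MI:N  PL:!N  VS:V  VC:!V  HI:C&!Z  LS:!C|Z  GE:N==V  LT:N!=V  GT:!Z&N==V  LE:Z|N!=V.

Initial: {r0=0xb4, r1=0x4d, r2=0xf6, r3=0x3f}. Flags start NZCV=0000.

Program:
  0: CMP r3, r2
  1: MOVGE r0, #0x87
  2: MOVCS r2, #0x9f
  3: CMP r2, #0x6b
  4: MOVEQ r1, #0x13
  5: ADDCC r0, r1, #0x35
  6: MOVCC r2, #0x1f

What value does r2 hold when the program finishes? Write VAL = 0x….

VAL = 0xf6

0: ✓ CMP  NZCV=0000
1: ✓ MOVGE  r0←0x87
2: · MOVCS
3: ✓ CMP  NZCV=1010
4: · MOVEQ
5: · ADDCC
6: · MOVCC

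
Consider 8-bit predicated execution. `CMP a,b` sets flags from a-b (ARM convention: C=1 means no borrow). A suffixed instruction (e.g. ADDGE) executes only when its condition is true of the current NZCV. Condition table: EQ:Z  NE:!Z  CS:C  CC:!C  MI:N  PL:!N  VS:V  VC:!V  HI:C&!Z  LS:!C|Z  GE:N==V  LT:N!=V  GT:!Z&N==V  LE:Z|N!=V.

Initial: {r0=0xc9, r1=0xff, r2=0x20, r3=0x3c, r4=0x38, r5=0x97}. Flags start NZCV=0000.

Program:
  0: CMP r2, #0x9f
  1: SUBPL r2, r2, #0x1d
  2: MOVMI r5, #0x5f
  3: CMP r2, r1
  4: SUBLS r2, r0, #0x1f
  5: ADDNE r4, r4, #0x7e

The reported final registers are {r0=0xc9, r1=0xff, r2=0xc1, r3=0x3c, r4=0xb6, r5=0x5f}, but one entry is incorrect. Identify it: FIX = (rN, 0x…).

0: ✓ CMP  NZCV=1001
1: · SUBPL
2: ✓ MOVMI  r5←0x5f
3: ✓ CMP  NZCV=0000
4: ✓ SUBLS  r2←0xaa
5: ✓ ADDNE  r4←0xb6

FIX = (r2, 0xaa)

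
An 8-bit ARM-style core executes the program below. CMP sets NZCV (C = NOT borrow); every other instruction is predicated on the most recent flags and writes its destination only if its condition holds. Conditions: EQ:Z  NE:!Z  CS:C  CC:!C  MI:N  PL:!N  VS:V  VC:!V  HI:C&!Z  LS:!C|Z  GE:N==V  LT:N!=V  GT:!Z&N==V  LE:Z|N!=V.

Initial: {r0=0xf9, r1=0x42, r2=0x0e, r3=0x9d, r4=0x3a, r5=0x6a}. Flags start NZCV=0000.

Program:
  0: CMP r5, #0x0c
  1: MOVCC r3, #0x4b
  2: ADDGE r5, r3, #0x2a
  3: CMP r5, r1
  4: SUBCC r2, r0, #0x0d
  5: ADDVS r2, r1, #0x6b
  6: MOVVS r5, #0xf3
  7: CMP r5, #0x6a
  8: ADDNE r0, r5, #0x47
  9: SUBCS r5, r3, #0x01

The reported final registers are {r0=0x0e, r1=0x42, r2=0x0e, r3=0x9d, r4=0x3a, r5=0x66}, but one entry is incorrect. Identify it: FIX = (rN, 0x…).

[0] flags=0010 → (cmp)
[1] flags=0010 CC?F → skip
[2] flags=0010 GE?T → r5=0xc7
[3] flags=1010 → (cmp)
[4] flags=1010 CC?F → skip
[5] flags=1010 VS?F → skip
[6] flags=1010 VS?F → skip
[7] flags=0011 → (cmp)
[8] flags=0011 NE?T → r0=0x0e
[9] flags=0011 CS?T → r5=0x9c

FIX = (r5, 0x9c)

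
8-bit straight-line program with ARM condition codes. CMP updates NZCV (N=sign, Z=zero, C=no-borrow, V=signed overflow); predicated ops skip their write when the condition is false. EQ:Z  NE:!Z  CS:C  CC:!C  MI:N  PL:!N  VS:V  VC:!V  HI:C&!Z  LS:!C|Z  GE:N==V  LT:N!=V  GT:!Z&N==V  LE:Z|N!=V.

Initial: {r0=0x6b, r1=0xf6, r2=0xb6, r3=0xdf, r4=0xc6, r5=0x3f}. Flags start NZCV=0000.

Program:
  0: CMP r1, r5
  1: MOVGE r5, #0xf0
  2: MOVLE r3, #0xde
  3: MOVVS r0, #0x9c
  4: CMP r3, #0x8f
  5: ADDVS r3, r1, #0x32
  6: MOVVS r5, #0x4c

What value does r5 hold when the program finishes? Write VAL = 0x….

VAL = 0x3f

0: ✓ CMP  NZCV=1010
1: · MOVGE
2: ✓ MOVLE  r3←0xde
3: · MOVVS
4: ✓ CMP  NZCV=0010
5: · ADDVS
6: · MOVVS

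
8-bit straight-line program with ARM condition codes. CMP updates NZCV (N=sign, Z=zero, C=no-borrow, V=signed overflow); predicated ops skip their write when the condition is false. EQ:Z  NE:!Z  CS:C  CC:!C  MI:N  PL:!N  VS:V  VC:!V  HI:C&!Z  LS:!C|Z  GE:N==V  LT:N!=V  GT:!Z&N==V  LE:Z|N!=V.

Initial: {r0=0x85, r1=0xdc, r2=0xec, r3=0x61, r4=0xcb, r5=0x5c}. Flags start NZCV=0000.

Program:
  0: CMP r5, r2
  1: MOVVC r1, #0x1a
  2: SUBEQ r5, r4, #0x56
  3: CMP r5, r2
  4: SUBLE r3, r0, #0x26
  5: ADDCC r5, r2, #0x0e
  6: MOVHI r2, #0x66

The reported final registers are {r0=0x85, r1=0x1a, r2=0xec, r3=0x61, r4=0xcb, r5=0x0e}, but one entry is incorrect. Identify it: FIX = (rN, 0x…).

0: ✓ CMP  NZCV=0000
1: ✓ MOVVC  r1←0x1a
2: · SUBEQ
3: ✓ CMP  NZCV=0000
4: · SUBLE
5: ✓ ADDCC  r5←0xfa
6: · MOVHI

FIX = (r5, 0xfa)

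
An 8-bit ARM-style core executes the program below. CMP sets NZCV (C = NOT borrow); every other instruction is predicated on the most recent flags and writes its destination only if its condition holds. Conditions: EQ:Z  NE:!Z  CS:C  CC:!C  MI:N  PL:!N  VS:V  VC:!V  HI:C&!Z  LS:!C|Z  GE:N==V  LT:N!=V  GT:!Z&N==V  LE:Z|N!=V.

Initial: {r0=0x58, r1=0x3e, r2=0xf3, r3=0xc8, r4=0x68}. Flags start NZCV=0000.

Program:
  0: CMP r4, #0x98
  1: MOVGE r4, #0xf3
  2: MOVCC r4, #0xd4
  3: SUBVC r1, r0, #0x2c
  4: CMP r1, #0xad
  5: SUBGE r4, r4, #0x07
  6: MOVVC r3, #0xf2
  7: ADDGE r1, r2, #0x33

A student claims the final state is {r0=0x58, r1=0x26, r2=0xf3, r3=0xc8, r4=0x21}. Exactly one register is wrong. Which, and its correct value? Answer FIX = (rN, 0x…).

FIX = (r4, 0xcd)

[0] flags=1001 → (cmp)
[1] flags=1001 GE?T → r4=0xf3
[2] flags=1001 CC?T → r4=0xd4
[3] flags=1001 VC?F → skip
[4] flags=1001 → (cmp)
[5] flags=1001 GE?T → r4=0xcd
[6] flags=1001 VC?F → skip
[7] flags=1001 GE?T → r1=0x26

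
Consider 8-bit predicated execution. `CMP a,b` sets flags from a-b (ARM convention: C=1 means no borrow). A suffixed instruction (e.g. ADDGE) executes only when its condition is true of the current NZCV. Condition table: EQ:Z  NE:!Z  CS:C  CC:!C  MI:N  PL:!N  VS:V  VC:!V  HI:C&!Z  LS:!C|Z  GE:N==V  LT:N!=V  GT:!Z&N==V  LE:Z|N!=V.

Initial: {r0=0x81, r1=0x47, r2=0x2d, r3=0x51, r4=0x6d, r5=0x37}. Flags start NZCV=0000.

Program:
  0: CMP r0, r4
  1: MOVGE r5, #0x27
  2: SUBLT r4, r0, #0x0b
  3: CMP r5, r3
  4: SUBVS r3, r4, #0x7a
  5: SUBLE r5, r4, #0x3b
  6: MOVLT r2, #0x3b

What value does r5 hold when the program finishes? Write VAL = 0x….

0: ✓ CMP  NZCV=0011
1: · MOVGE
2: ✓ SUBLT  r4←0x76
3: ✓ CMP  NZCV=1000
4: · SUBVS
5: ✓ SUBLE  r5←0x3b
6: ✓ MOVLT  r2←0x3b

VAL = 0x3b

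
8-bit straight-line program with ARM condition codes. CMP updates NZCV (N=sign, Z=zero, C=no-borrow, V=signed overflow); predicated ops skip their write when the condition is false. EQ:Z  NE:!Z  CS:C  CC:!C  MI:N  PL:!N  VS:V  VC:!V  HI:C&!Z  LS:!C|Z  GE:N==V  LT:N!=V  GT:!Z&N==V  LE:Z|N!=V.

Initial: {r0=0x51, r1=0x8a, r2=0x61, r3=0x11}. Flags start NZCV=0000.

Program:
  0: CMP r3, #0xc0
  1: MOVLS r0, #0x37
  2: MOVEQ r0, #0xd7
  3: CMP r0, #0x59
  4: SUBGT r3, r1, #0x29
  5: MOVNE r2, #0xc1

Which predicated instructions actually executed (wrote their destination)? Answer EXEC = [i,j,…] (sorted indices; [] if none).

[0] flags=0000 → (cmp)
[1] flags=0000 LS?T → r0=0x37
[2] flags=0000 EQ?F → skip
[3] flags=1000 → (cmp)
[4] flags=1000 GT?F → skip
[5] flags=1000 NE?T → r2=0xc1

EXEC = [1,5]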